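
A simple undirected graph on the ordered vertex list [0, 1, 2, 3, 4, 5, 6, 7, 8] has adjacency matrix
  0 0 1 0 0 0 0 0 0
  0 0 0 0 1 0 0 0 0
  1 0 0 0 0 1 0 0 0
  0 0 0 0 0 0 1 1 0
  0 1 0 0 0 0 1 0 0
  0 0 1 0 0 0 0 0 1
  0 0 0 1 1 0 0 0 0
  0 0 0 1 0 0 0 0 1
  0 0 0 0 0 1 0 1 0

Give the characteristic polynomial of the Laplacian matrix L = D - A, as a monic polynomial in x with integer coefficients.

Each diagonal entry of L is the vertex degree and each off-diagonal entry is -1 where an edge is present, 0 otherwise; in the order [0, 1, 2, 3, 4, 5, 6, 7, 8] the diagonal is [1, 1, 2, 2, 2, 2, 2, 2, 2]. L has integer entries, so p(x) = det(xI - L) has integer coefficients. Expanding the determinant yields x^9 - 16x^8 + 105x^7 - 364x^6 + 715x^5 - 792x^4 + 462x^3 - 120x^2 + 9x. The constant term is 0 because L is singular (the all-ones vector lies in its kernel).

x^9 - 16x^8 + 105x^7 - 364x^6 + 715x^5 - 792x^4 + 462x^3 - 120x^2 + 9x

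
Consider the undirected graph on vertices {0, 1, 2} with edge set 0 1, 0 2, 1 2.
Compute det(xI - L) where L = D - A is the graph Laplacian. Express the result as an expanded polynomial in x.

x^3 - 6x^2 + 9x

With the vertex order [0, 1, 2], the degrees are [2, 2, 2], giving D = diag(2, 2, 2) and L = D - A. Computing det(xI - L) by cofactor expansion (or equivalently via sum-over-permutations) gives x^3 - 6x^2 + 9x. The constant term is 0 because L is singular (the all-ones vector lies in its kernel). There is one zero in the spectrum, matching the 1 component.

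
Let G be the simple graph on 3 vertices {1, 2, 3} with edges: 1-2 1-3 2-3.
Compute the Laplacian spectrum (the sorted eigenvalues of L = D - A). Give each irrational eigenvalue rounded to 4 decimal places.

[0, 3, 3]

With the vertex order [1, 2, 3], the degrees are [2, 2, 2], giving D = diag(2, 2, 2) and L = D - A. L is symmetric positive semidefinite, so every eigenvalue is real and nonnegative. The single zero eigenvalue shows the graph is connected.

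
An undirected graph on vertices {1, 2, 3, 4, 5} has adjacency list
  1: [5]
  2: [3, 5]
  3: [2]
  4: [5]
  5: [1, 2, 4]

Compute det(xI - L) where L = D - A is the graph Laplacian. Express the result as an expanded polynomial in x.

x^5 - 8x^4 + 20x^3 - 18x^2 + 5x

Each diagonal entry of L is the vertex degree and each off-diagonal entry is -1 where an edge is present, 0 otherwise; in the order [1, 2, 3, 4, 5] the diagonal is [1, 2, 1, 1, 3]. Computing det(xI - L) by cofactor expansion (or equivalently via sum-over-permutations) gives x^5 - 8x^4 + 20x^3 - 18x^2 + 5x. The constant term is 0 because L is singular (the all-ones vector lies in its kernel). The eigenvalues sum to 8, which equals trace(L) = 2|E|.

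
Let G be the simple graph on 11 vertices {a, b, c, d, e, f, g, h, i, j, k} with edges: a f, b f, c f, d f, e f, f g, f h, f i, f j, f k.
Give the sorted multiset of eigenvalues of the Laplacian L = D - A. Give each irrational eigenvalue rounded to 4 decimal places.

[0, 1, 1, 1, 1, 1, 1, 1, 1, 1, 11]

Each diagonal entry of L is the vertex degree and each off-diagonal entry is -1 where an edge is present, 0 otherwise; in the order [a, b, c, d, e, f, g, h, i, j, k] the diagonal is [1, 1, 1, 1, 1, 10, 1, 1, 1, 1, 1]. Since every row of L sums to 0, the all-ones vector is in the kernel and 0 is an eigenvalue. The eigenvalues sum to 20, which equals trace(L) = 2|E|. By the matrix-tree theorem the graph has (1/11) * product of the nonzero eigenvalues = 1 spanning tree.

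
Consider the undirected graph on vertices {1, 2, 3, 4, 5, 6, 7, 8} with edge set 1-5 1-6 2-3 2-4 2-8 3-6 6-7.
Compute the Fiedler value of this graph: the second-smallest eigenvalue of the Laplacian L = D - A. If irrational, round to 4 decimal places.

0.2137

Reading degrees in the order [1, 2, 3, 4, 5, 6, 7, 8] gives [2, 3, 2, 1, 1, 3, 1, 1]; set D = diag(2, 3, 2, 1, 1, 3, 1, 1) and form L = D - A. Computing the eigenvalues of L and sorting gives [0, 0.2137, 0.6177, 1, 1.4977, 2.3537, 3.8408, 4.4763]. The Fiedler value lambda_2 = 0.2137 is strictly positive, so the graph is connected. There is one zero in the spectrum, matching the 1 component.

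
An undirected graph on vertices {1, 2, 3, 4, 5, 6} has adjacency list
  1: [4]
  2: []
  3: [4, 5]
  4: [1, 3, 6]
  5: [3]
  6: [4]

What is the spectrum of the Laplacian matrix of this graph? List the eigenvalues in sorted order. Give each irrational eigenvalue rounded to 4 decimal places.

With the vertex order [1, 2, 3, 4, 5, 6], the degrees are [1, 0, 2, 3, 1, 1], giving D = diag(1, 0, 2, 3, 1, 1) and L = D - A. L is symmetric positive semidefinite, so every eigenvalue is real and nonnegative. The 2 zero eigenvalues correspond to the 2 connected components. The eigenvalues sum to 8, which equals trace(L) = 2|E|.

[0, 0, 0.5188, 1, 2.3111, 4.1701]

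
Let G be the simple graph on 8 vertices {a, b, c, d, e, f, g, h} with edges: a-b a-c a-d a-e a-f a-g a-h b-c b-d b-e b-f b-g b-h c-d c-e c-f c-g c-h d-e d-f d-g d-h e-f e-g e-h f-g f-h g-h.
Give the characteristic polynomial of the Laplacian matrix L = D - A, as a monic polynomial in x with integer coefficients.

Reading degrees in the order [a, b, c, d, e, f, g, h] gives [7, 7, 7, 7, 7, 7, 7, 7]; set D = diag(7, 7, 7, 7, 7, 7, 7, 7) and form L = D - A. The eigenvalues of L are [0, 8, 8, 8, 8, 8, 8, 8]; the characteristic polynomial is the product of (x - lambda_i), which multiplies out to x^8 - 56x^7 + 1344x^6 - 17920x^5 + 143360x^4 - 688128x^3 + 1835008x^2 - 2097152x. The coefficient of x^7 equals -trace(L) = -56, matching the sum of degrees.

x^8 - 56x^7 + 1344x^6 - 17920x^5 + 143360x^4 - 688128x^3 + 1835008x^2 - 2097152x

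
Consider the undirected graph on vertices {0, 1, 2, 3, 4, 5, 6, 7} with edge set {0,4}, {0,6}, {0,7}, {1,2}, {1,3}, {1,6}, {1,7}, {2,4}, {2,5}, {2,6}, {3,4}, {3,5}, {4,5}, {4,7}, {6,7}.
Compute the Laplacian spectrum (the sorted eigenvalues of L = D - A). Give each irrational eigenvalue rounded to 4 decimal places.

[0, 1.7583, 3, 3.3134, 4.6105, 5, 5.5232, 6.7947]

Each diagonal entry of L is the vertex degree and each off-diagonal entry is -1 where an edge is present, 0 otherwise; in the order [0, 1, 2, 3, 4, 5, 6, 7] the diagonal is [3, 4, 4, 3, 5, 3, 4, 4]. Diagonalising L (or applying a numerical eigensolver to the 8x8 matrix) gives the spectrum above.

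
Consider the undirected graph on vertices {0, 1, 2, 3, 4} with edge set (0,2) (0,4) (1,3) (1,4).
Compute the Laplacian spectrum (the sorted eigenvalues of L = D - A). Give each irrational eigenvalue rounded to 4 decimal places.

Reading degrees in the order [0, 1, 2, 3, 4] gives [2, 2, 1, 1, 2]; set D = diag(2, 2, 1, 1, 2) and form L = D - A. Diagonalising L (or applying a numerical eigensolver to the 5x5 matrix) gives the spectrum above.

[0, 0.3820, 1.3820, 2.6180, 3.6180]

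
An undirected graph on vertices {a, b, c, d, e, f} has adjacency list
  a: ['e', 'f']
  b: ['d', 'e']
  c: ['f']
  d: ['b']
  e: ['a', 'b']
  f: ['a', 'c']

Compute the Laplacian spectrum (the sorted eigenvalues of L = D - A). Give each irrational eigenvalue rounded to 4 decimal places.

Each diagonal entry of L is the vertex degree and each off-diagonal entry is -1 where an edge is present, 0 otherwise; in the order [a, b, c, d, e, f] the diagonal is [2, 2, 1, 1, 2, 2]. Since every row of L sums to 0, the all-ones vector is in the kernel and 0 is an eigenvalue. There is one zero in the spectrum, matching the 1 component. By the matrix-tree theorem the graph has (1/6) * product of the nonzero eigenvalues = 1 spanning tree.

[0, 0.2679, 1, 2, 3, 3.7321]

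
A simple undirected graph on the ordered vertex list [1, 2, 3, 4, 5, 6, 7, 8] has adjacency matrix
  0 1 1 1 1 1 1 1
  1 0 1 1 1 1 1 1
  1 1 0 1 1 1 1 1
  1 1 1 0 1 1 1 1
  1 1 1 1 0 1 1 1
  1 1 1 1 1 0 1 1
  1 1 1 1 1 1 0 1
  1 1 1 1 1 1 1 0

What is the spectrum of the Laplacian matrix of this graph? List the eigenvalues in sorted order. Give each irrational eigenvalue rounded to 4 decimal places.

With the vertex order [1, 2, 3, 4, 5, 6, 7, 8], the degrees are [7, 7, 7, 7, 7, 7, 7, 7], giving D = diag(7, 7, 7, 7, 7, 7, 7, 7) and L = D - A. L is symmetric positive semidefinite, so every eigenvalue is real and nonnegative. The single zero eigenvalue shows the graph is connected. The largest eigenvalue, 8, is at most the vertex count 8.

[0, 8, 8, 8, 8, 8, 8, 8]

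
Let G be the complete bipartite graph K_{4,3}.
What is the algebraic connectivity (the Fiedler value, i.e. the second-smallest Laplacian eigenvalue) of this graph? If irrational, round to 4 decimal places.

3

The graph has 7 vertices and degree multiset [4, 4, 4, 3, 3, 3, 3]; D is the diagonal matrix of degrees and L = D - A. The sorted Laplacian eigenvalues are [0, 3, 3, 3, 4, 4, 7]; the algebraic connectivity is the second entry, 3. The largest eigenvalue, 7, is at most the vertex count 7.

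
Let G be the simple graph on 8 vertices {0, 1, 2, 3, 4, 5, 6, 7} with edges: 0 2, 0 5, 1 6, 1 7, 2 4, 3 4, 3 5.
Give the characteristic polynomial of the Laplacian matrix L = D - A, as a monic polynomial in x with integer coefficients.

Reading degrees in the order [0, 1, 2, 3, 4, 5, 6, 7] gives [2, 2, 2, 2, 2, 2, 1, 1]; set D = diag(2, 2, 2, 2, 2, 2, 1, 1) and form L = D - A. Computing det(xI - L) by cofactor expansion (or equivalently via sum-over-permutations) gives x^8 - 14x^7 + 78x^6 - 220x^5 + 330x^4 - 250x^3 + 75x^2. Since p(0) = det(-L) = 0, x divides p(x). The eigenvalues sum to 14, which equals trace(L) = 2|E|.

x^8 - 14x^7 + 78x^6 - 220x^5 + 330x^4 - 250x^3 + 75x^2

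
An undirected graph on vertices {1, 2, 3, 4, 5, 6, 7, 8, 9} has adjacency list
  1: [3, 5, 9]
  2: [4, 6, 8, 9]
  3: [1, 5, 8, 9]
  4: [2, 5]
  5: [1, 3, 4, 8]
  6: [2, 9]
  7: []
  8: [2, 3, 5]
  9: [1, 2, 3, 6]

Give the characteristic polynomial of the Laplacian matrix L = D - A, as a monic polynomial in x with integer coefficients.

x^9 - 26x^8 + 280x^7 - 1612x^6 + 5333x^5 - 10092x^4 + 10080x^3 - 4096x^2

With the vertex order [1, 2, 3, 4, 5, 6, 7, 8, 9], the degrees are [3, 4, 4, 2, 4, 2, 0, 3, 4], giving D = diag(3, 4, 4, 2, 4, 2, 0, 3, 4) and L = D - A. L has integer entries, so p(x) = det(xI - L) has integer coefficients. Expanding the determinant yields x^9 - 26x^8 + 280x^7 - 1612x^6 + 5333x^5 - 10092x^4 + 10080x^3 - 4096x^2. Since p(0) = det(-L) = 0, x divides p(x). The eigenvalues sum to 26, which equals trace(L) = 2|E|.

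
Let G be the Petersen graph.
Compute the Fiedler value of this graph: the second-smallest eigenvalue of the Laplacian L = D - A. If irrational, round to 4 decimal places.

2

The graph has 10 vertices and degree multiset [3, 3, 3, 3, 3, 3, 3, 3, 3, 3]; D is the diagonal matrix of degrees and L = D - A. The sorted Laplacian eigenvalues are [0, 2, 2, 2, 2, 2, 5, 5, 5, 5]; the algebraic connectivity is the second entry, 2. The largest eigenvalue, 5, is at most the vertex count 10.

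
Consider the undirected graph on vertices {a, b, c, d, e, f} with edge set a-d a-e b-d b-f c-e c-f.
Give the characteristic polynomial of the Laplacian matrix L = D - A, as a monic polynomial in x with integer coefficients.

x^6 - 12x^5 + 54x^4 - 112x^3 + 105x^2 - 36x

With the vertex order [a, b, c, d, e, f], the degrees are [2, 2, 2, 2, 2, 2], giving D = diag(2, 2, 2, 2, 2, 2) and L = D - A. The eigenvalues of L are [0, 1, 1, 3, 3, 4]; the characteristic polynomial is the product of (x - lambda_i), which multiplies out to x^6 - 12x^5 + 54x^4 - 112x^3 + 105x^2 - 36x. The constant term is 0 because L is singular (the all-ones vector lies in its kernel). By the matrix-tree theorem the graph has (1/6) * product of the nonzero eigenvalues = 6 spanning trees.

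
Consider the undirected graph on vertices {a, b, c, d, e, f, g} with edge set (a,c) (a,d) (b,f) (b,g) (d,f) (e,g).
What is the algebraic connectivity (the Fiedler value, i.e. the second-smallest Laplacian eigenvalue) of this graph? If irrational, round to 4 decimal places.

Each diagonal entry of L is the vertex degree and each off-diagonal entry is -1 where an edge is present, 0 otherwise; in the order [a, b, c, d, e, f, g] the diagonal is [2, 2, 1, 2, 1, 2, 2]. The sorted Laplacian eigenvalues are [0, 0.1981, 0.7530, 1.5550, 2.4450, 3.2470, 3.8019]; the algebraic connectivity is the second entry, 0.1981. There is one zero in the spectrum, matching the 1 component.

0.1981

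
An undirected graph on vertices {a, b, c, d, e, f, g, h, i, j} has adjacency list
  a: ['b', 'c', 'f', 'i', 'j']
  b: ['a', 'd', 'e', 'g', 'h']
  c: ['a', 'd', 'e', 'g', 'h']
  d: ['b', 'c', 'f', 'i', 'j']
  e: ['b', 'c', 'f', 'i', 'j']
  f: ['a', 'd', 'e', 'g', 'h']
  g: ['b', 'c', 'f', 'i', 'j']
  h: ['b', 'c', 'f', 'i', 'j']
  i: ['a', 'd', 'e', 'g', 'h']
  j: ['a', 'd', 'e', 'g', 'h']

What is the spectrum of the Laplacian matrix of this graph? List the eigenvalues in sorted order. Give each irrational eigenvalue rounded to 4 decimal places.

Each diagonal entry of L is the vertex degree and each off-diagonal entry is -1 where an edge is present, 0 otherwise; in the order [a, b, c, d, e, f, g, h, i, j] the diagonal is [5, 5, 5, 5, 5, 5, 5, 5, 5, 5]. L is symmetric positive semidefinite, so every eigenvalue is real and nonnegative. The single zero eigenvalue shows the graph is connected. By the matrix-tree theorem the graph has (1/10) * product of the nonzero eigenvalues = 390625 spanning trees.

[0, 5, 5, 5, 5, 5, 5, 5, 5, 10]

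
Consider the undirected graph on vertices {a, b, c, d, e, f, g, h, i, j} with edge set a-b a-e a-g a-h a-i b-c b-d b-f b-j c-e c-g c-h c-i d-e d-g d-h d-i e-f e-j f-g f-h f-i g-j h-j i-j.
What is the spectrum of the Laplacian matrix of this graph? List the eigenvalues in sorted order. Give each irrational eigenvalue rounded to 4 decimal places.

Reading degrees in the order [a, b, c, d, e, f, g, h, i, j] gives [5, 5, 5, 5, 5, 5, 5, 5, 5, 5]; set D = diag(5, 5, 5, 5, 5, 5, 5, 5, 5, 5) and form L = D - A. L is symmetric positive semidefinite, so every eigenvalue is real and nonnegative. The single zero eigenvalue shows the graph is connected. The largest eigenvalue, 10, is at most the vertex count 10. There is one zero in the spectrum, matching the 1 component.

[0, 5, 5, 5, 5, 5, 5, 5, 5, 10]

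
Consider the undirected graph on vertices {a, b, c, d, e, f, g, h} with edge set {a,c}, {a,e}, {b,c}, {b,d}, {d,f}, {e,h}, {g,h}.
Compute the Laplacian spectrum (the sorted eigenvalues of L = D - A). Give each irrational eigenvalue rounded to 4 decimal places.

Reading degrees in the order [a, b, c, d, e, f, g, h] gives [2, 2, 2, 2, 2, 1, 1, 2]; set D = diag(2, 2, 2, 2, 2, 1, 1, 2) and form L = D - A. Diagonalising L (or applying a numerical eigensolver to the 8x8 matrix) gives the spectrum above. By the matrix-tree theorem the graph has (1/8) * product of the nonzero eigenvalues = 1 spanning tree.

[0, 0.1522, 0.5858, 1.2346, 2, 2.7654, 3.4142, 3.8478]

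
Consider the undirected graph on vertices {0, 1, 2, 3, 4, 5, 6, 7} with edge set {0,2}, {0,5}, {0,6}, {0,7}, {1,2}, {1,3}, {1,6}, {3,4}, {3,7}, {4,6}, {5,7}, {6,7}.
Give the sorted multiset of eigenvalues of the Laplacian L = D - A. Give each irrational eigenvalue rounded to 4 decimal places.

Each diagonal entry of L is the vertex degree and each off-diagonal entry is -1 where an edge is present, 0 otherwise; in the order [0, 1, 2, 3, 4, 5, 6, 7] the diagonal is [4, 3, 2, 3, 2, 2, 4, 4]. L is symmetric positive semidefinite, so every eigenvalue is real and nonnegative. There is one zero in the spectrum, matching the 1 component.

[0, 1.2405, 1.4765, 2.7932, 3.3378, 3.7420, 5.3575, 6.0525]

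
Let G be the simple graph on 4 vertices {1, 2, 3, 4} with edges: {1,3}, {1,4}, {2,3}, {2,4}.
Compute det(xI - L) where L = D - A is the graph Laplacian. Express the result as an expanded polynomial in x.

Reading degrees in the order [1, 2, 3, 4] gives [2, 2, 2, 2]; set D = diag(2, 2, 2, 2) and form L = D - A. L has integer entries, so p(x) = det(xI - L) has integer coefficients. Expanding the determinant yields x^4 - 8x^3 + 20x^2 - 16x. The constant term is 0 because L is singular (the all-ones vector lies in its kernel). By the matrix-tree theorem the graph has (1/4) * product of the nonzero eigenvalues = 4 spanning trees. The largest eigenvalue, 4, is at most the vertex count 4.

x^4 - 8x^3 + 20x^2 - 16x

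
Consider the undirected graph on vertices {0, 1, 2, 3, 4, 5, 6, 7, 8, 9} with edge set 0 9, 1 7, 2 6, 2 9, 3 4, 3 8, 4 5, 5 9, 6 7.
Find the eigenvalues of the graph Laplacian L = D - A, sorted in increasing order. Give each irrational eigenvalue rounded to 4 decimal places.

Reading degrees in the order [0, 1, 2, 3, 4, 5, 6, 7, 8, 9] gives [1, 1, 2, 2, 2, 2, 2, 2, 1, 3]; set D = diag(1, 1, 2, 2, 2, 2, 2, 2, 1, 3) and form L = D - A. The multiplicity of 0 as a Laplacian eigenvalue equals the number of connected components. By the matrix-tree theorem the graph has (1/10) * product of the nonzero eigenvalues = 1 spanning tree.

[0, 0.1206, 0.3489, 1, 1, 2, 2.3473, 3.2739, 3.5321, 4.3772]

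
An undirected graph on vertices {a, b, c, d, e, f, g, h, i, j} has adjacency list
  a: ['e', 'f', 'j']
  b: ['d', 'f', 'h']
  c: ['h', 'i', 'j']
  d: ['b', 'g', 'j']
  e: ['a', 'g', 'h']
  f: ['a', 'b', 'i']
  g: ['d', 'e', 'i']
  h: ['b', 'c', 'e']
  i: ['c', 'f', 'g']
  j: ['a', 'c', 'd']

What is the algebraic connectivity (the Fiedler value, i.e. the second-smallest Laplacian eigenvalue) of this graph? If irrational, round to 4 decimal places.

2

Each diagonal entry of L is the vertex degree and each off-diagonal entry is -1 where an edge is present, 0 otherwise; in the order [a, b, c, d, e, f, g, h, i, j] the diagonal is [3, 3, 3, 3, 3, 3, 3, 3, 3, 3]. The smallest Laplacian eigenvalue is always 0. The next one, lambda_2 = 2, measures how hard the graph is to disconnect: larger values mean better connectivity. The eigenvalues sum to 30, which equals trace(L) = 2|E|.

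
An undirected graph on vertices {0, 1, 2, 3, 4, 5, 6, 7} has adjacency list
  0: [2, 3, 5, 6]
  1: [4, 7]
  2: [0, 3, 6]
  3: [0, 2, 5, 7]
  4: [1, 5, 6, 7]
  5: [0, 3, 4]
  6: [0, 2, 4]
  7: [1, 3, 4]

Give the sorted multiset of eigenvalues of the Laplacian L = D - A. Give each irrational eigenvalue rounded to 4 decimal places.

Each diagonal entry of L is the vertex degree and each off-diagonal entry is -1 where an edge is present, 0 otherwise; in the order [0, 1, 2, 3, 4, 5, 6, 7] the diagonal is [4, 2, 3, 4, 4, 3, 3, 3]. The multiplicity of 0 as a Laplacian eigenvalue equals the number of connected components. The single zero eigenvalue shows the graph is connected. There is one zero in the spectrum, matching the 1 component. The eigenvalues sum to 26, which equals trace(L) = 2|E|.

[0, 1.0905, 2.4568, 3, 3.4988, 4.6613, 5.4976, 5.7949]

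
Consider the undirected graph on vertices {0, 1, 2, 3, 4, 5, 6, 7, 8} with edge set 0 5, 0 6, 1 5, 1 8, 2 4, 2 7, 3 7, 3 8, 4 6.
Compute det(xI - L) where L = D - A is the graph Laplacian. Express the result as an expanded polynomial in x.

With the vertex order [0, 1, 2, 3, 4, 5, 6, 7, 8], the degrees are [2, 2, 2, 2, 2, 2, 2, 2, 2], giving D = diag(2, 2, 2, 2, 2, 2, 2, 2, 2) and L = D - A. L has integer entries, so p(x) = det(xI - L) has integer coefficients. Expanding the determinant yields x^9 - 18x^8 + 135x^7 - 546x^6 + 1287x^5 - 1782x^4 + 1386x^3 - 540x^2 + 81x. The constant term is 0 because L is singular (the all-ones vector lies in its kernel). The largest eigenvalue, 3.8794, is at most the vertex count 9. By the matrix-tree theorem the graph has (1/9) * product of the nonzero eigenvalues = 9 spanning trees.

x^9 - 18x^8 + 135x^7 - 546x^6 + 1287x^5 - 1782x^4 + 1386x^3 - 540x^2 + 81x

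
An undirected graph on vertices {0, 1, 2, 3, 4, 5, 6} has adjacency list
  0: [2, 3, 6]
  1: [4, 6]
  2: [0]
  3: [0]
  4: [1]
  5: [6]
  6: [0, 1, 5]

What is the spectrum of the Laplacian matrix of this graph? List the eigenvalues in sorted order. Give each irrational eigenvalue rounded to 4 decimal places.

With the vertex order [0, 1, 2, 3, 4, 5, 6], the degrees are [3, 2, 1, 1, 1, 1, 3], giving D = diag(3, 2, 1, 1, 1, 1, 3) and L = D - A. Since every row of L sums to 0, the all-ones vector is in the kernel and 0 is an eigenvalue. The single zero eigenvalue shows the graph is connected.

[0, 0.3217, 0.6802, 1, 2.1397, 3.2297, 4.6287]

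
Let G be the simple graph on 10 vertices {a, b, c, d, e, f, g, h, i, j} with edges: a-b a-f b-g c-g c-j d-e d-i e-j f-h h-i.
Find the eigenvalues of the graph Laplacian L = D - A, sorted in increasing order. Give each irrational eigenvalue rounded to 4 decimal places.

Reading degrees in the order [a, b, c, d, e, f, g, h, i, j] gives [2, 2, 2, 2, 2, 2, 2, 2, 2, 2]; set D = diag(2, 2, 2, 2, 2, 2, 2, 2, 2, 2) and form L = D - A. The multiplicity of 0 as a Laplacian eigenvalue equals the number of connected components. The single zero eigenvalue shows the graph is connected. The largest eigenvalue, 4, is at most the vertex count 10. By the matrix-tree theorem the graph has (1/10) * product of the nonzero eigenvalues = 10 spanning trees.

[0, 0.3820, 0.3820, 1.3820, 1.3820, 2.6180, 2.6180, 3.6180, 3.6180, 4]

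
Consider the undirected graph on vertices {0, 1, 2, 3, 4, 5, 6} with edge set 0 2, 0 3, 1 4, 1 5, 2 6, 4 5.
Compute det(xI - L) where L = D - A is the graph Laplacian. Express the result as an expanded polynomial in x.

x^7 - 12x^6 + 55x^5 - 118x^4 + 114x^3 - 36x^2

Reading degrees in the order [0, 1, 2, 3, 4, 5, 6] gives [2, 2, 2, 1, 2, 2, 1]; set D = diag(2, 2, 2, 1, 2, 2, 1) and form L = D - A. Computing det(xI - L) by cofactor expansion (or equivalently via sum-over-permutations) gives x^7 - 12x^6 + 55x^5 - 118x^4 + 114x^3 - 36x^2. The coefficient of x^6 equals -trace(L) = -12, matching the sum of degrees. The largest eigenvalue, 3.4142, is at most the vertex count 7. There are 2 zeros in the spectrum, matching the 2 components.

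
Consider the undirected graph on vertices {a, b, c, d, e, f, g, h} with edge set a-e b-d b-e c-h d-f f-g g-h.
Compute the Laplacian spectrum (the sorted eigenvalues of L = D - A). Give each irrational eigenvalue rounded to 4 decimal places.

Reading degrees in the order [a, b, c, d, e, f, g, h] gives [1, 2, 1, 2, 2, 2, 2, 2]; set D = diag(1, 2, 1, 2, 2, 2, 2, 2) and form L = D - A. Since every row of L sums to 0, the all-ones vector is in the kernel and 0 is an eigenvalue. The single zero eigenvalue shows the graph is connected. The eigenvalues sum to 14, which equals trace(L) = 2|E|.

[0, 0.1522, 0.5858, 1.2346, 2, 2.7654, 3.4142, 3.8478]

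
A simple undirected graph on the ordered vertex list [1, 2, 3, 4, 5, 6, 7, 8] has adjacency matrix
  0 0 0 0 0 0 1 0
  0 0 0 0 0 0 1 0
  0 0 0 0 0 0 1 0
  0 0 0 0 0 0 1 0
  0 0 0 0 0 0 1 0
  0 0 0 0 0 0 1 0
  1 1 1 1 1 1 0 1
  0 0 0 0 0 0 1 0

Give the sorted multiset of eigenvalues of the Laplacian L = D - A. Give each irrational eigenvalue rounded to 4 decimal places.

With the vertex order [1, 2, 3, 4, 5, 6, 7, 8], the degrees are [1, 1, 1, 1, 1, 1, 7, 1], giving D = diag(1, 1, 1, 1, 1, 1, 7, 1) and L = D - A. Diagonalising L (or applying a numerical eigensolver to the 8x8 matrix) gives the spectrum above. The single zero eigenvalue shows the graph is connected. By the matrix-tree theorem the graph has (1/8) * product of the nonzero eigenvalues = 1 spanning tree.

[0, 1, 1, 1, 1, 1, 1, 8]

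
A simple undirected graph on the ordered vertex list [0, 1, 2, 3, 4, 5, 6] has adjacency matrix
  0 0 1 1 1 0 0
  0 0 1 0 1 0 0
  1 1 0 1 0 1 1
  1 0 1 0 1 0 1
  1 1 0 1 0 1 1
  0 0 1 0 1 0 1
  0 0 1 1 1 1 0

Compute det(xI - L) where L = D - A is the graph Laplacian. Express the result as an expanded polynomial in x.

Each diagonal entry of L is the vertex degree and each off-diagonal entry is -1 where an edge is present, 0 otherwise; in the order [0, 1, 2, 3, 4, 5, 6] the diagonal is [3, 2, 5, 4, 5, 3, 4]. L has integer entries, so p(x) = det(xI - L) has integer coefficients. Expanding the determinant yields x^7 - 26x^6 + 273x^5 - 1478x^4 + 4338x^3 - 6524x^2 + 3920x. The constant term is 0 because L is singular (the all-ones vector lies in its kernel). By the matrix-tree theorem the graph has (1/7) * product of the nonzero eigenvalues = 560 spanning trees. The largest eigenvalue, 7, is at most the vertex count 7.

x^7 - 26x^6 + 273x^5 - 1478x^4 + 4338x^3 - 6524x^2 + 3920x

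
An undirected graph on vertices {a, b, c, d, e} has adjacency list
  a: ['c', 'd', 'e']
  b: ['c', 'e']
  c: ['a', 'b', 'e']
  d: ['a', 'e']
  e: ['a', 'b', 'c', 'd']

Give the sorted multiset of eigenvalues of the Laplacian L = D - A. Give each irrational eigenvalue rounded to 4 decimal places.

With the vertex order [a, b, c, d, e], the degrees are [3, 2, 3, 2, 4], giving D = diag(3, 2, 3, 2, 4) and L = D - A. Since every row of L sums to 0, the all-ones vector is in the kernel and 0 is an eigenvalue. By the matrix-tree theorem the graph has (1/5) * product of the nonzero eigenvalues = 21 spanning trees.

[0, 1.5858, 3, 4.4142, 5]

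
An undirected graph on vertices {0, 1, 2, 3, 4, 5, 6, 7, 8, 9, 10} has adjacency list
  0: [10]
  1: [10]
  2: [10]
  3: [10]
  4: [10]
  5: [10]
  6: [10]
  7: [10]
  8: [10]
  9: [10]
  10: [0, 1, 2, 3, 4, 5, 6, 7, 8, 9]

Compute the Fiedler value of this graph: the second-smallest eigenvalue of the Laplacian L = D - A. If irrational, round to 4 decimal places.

Reading degrees in the order [0, 1, 2, 3, 4, 5, 6, 7, 8, 9, 10] gives [1, 1, 1, 1, 1, 1, 1, 1, 1, 1, 10]; set D = diag(1, 1, 1, 1, 1, 1, 1, 1, 1, 1, 10) and form L = D - A. The smallest Laplacian eigenvalue is always 0. The next one, lambda_2 = 1, measures how hard the graph is to disconnect: larger values mean better connectivity. The eigenvalues sum to 20, which equals trace(L) = 2|E|. There is one zero in the spectrum, matching the 1 component.

1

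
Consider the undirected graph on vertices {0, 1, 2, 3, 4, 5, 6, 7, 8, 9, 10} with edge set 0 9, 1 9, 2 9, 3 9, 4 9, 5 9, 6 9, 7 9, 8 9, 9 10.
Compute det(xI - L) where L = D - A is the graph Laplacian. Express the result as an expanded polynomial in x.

With the vertex order [0, 1, 2, 3, 4, 5, 6, 7, 8, 9, 10], the degrees are [1, 1, 1, 1, 1, 1, 1, 1, 1, 10, 1], giving D = diag(1, 1, 1, 1, 1, 1, 1, 1, 1, 10, 1) and L = D - A. L has integer entries, so p(x) = det(xI - L) has integer coefficients. Expanding the determinant yields x^11 - 20x^10 + 135x^9 - 480x^8 + 1050x^7 - 1512x^6 + 1470x^5 - 960x^4 + 405x^3 - 100x^2 + 11x. Since p(0) = det(-L) = 0, x divides p(x). The eigenvalues sum to 20, which equals trace(L) = 2|E|.

x^11 - 20x^10 + 135x^9 - 480x^8 + 1050x^7 - 1512x^6 + 1470x^5 - 960x^4 + 405x^3 - 100x^2 + 11x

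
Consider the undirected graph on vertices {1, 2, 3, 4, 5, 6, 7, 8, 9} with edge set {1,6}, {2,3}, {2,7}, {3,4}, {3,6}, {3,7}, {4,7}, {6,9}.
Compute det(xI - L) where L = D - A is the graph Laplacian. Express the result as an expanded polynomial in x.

Each diagonal entry of L is the vertex degree and each off-diagonal entry is -1 where an edge is present, 0 otherwise; in the order [1, 2, 3, 4, 5, 6, 7, 8, 9] the diagonal is [1, 2, 4, 2, 0, 3, 3, 0, 1]. L has integer entries, so p(x) = det(xI - L) has integer coefficients. Expanding the determinant yields x^9 - 16x^8 + 98x^7 - 288x^6 + 415x^5 - 266x^4 + 56x^3. The coefficient of x^8 equals -trace(L) = -16, matching the sum of degrees.

x^9 - 16x^8 + 98x^7 - 288x^6 + 415x^5 - 266x^4 + 56x^3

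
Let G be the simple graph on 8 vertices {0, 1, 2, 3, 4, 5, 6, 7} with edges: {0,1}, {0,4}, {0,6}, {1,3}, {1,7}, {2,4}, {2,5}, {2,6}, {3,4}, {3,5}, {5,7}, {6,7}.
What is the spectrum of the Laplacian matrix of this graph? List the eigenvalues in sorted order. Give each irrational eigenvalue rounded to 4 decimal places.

[0, 2, 2, 2, 4, 4, 4, 6]

With the vertex order [0, 1, 2, 3, 4, 5, 6, 7], the degrees are [3, 3, 3, 3, 3, 3, 3, 3], giving D = diag(3, 3, 3, 3, 3, 3, 3, 3) and L = D - A. The multiplicity of 0 as a Laplacian eigenvalue equals the number of connected components. The single zero eigenvalue shows the graph is connected. The largest eigenvalue, 6, is at most the vertex count 8.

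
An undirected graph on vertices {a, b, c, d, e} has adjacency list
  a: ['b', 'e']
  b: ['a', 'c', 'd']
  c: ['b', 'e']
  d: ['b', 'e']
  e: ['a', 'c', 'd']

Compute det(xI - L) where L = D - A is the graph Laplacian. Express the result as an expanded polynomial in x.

x^5 - 12x^4 + 51x^3 - 92x^2 + 60x

With the vertex order [a, b, c, d, e], the degrees are [2, 3, 2, 2, 3], giving D = diag(2, 3, 2, 2, 3) and L = D - A. The eigenvalues of L are [0, 2, 2, 3, 5]; the characteristic polynomial is the product of (x - lambda_i), which multiplies out to x^5 - 12x^4 + 51x^3 - 92x^2 + 60x. Since p(0) = det(-L) = 0, x divides p(x). There is one zero in the spectrum, matching the 1 component.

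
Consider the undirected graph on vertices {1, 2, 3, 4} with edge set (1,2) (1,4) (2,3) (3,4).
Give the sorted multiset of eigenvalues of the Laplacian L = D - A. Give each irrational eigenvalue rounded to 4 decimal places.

[0, 2, 2, 4]

Reading degrees in the order [1, 2, 3, 4] gives [2, 2, 2, 2]; set D = diag(2, 2, 2, 2) and form L = D - A. Since every row of L sums to 0, the all-ones vector is in the kernel and 0 is an eigenvalue. The single zero eigenvalue shows the graph is connected. There is one zero in the spectrum, matching the 1 component. The eigenvalues sum to 8, which equals trace(L) = 2|E|.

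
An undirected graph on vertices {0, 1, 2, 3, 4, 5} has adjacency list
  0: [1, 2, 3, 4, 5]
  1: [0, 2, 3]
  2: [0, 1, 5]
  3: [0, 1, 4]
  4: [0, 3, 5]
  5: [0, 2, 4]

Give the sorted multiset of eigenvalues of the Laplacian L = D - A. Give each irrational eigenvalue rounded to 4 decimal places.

Reading degrees in the order [0, 1, 2, 3, 4, 5] gives [5, 3, 3, 3, 3, 3]; set D = diag(5, 3, 3, 3, 3, 3) and form L = D - A. L is symmetric positive semidefinite, so every eigenvalue is real and nonnegative. The largest eigenvalue, 6, is at most the vertex count 6. There is one zero in the spectrum, matching the 1 component.

[0, 2.3820, 2.3820, 4.6180, 4.6180, 6]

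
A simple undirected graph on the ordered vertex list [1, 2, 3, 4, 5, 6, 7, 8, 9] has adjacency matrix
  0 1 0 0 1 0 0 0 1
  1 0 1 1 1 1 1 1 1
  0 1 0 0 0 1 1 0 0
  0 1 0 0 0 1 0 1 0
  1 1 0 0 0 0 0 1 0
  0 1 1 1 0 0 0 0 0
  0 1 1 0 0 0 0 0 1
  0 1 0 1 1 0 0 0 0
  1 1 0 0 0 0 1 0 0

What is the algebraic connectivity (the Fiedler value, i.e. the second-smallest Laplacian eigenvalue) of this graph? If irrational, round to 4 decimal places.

Each diagonal entry of L is the vertex degree and each off-diagonal entry is -1 where an edge is present, 0 otherwise; in the order [1, 2, 3, 4, 5, 6, 7, 8, 9] the diagonal is [3, 8, 3, 3, 3, 3, 3, 3, 3]. The sorted Laplacian eigenvalues are [0, 1.5858, 1.5858, 3, 3, 4.4142, 4.4142, 5, 9]; the algebraic connectivity is the second entry, 1.5858.

1.5858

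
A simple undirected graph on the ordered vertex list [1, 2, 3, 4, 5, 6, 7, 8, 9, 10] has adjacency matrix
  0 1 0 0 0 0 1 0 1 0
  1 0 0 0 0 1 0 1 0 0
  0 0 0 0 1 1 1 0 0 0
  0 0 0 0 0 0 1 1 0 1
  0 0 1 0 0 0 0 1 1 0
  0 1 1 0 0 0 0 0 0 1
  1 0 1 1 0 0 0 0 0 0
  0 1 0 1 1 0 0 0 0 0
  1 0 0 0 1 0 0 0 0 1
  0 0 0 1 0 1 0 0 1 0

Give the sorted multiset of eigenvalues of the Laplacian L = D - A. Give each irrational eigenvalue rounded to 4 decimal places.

[0, 2, 2, 2, 2, 2, 5, 5, 5, 5]

Reading degrees in the order [1, 2, 3, 4, 5, 6, 7, 8, 9, 10] gives [3, 3, 3, 3, 3, 3, 3, 3, 3, 3]; set D = diag(3, 3, 3, 3, 3, 3, 3, 3, 3, 3) and form L = D - A. L is symmetric positive semidefinite, so every eigenvalue is real and nonnegative. The single zero eigenvalue shows the graph is connected. The eigenvalues sum to 30, which equals trace(L) = 2|E|. By the matrix-tree theorem the graph has (1/10) * product of the nonzero eigenvalues = 2000 spanning trees.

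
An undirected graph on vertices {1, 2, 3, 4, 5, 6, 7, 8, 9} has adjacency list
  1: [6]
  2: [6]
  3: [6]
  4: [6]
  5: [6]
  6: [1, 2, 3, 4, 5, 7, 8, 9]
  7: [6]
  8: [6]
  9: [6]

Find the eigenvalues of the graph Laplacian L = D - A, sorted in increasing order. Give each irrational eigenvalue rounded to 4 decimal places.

Reading degrees in the order [1, 2, 3, 4, 5, 6, 7, 8, 9] gives [1, 1, 1, 1, 1, 8, 1, 1, 1]; set D = diag(1, 1, 1, 1, 1, 8, 1, 1, 1) and form L = D - A. The multiplicity of 0 as a Laplacian eigenvalue equals the number of connected components. The single zero eigenvalue shows the graph is connected. By the matrix-tree theorem the graph has (1/9) * product of the nonzero eigenvalues = 1 spanning tree.

[0, 1, 1, 1, 1, 1, 1, 1, 9]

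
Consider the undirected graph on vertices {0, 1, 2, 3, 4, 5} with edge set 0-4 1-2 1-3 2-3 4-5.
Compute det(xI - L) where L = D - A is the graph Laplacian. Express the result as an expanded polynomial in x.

Each diagonal entry of L is the vertex degree and each off-diagonal entry is -1 where an edge is present, 0 otherwise; in the order [0, 1, 2, 3, 4, 5] the diagonal is [1, 2, 2, 2, 2, 1]. The eigenvalues of L are [0, 0, 1, 3, 3, 3]; the characteristic polynomial is the product of (x - lambda_i), which multiplies out to x^6 - 10x^5 + 36x^4 - 54x^3 + 27x^2. Since p(0) = det(-L) = 0, x divides p(x). The eigenvalues sum to 10, which equals trace(L) = 2|E|.

x^6 - 10x^5 + 36x^4 - 54x^3 + 27x^2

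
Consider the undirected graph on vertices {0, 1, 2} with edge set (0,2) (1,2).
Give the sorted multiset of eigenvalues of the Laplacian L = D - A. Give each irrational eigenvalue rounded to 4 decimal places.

[0, 1, 3]

With the vertex order [0, 1, 2], the degrees are [1, 1, 2], giving D = diag(1, 1, 2) and L = D - A. Since every row of L sums to 0, the all-ones vector is in the kernel and 0 is an eigenvalue. There is one zero in the spectrum, matching the 1 component.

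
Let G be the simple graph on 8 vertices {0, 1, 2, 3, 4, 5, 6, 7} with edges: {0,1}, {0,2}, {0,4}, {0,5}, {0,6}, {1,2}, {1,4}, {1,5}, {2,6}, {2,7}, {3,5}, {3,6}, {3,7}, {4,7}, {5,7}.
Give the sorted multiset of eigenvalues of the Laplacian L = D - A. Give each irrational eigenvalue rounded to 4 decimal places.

[0, 2.1072, 2.6384, 3.5625, 4, 5, 5.9189, 6.7730]

With the vertex order [0, 1, 2, 3, 4, 5, 6, 7], the degrees are [5, 4, 4, 3, 3, 4, 3, 4], giving D = diag(5, 4, 4, 3, 3, 4, 3, 4) and L = D - A. Diagonalising L (or applying a numerical eigensolver to the 8x8 matrix) gives the spectrum above. The single zero eigenvalue shows the graph is connected. The eigenvalues sum to 30, which equals trace(L) = 2|E|. There is one zero in the spectrum, matching the 1 component.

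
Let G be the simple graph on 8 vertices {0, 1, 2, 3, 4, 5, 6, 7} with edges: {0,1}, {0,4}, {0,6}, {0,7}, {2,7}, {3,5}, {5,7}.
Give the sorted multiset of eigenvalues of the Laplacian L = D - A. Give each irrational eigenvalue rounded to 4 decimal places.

[0, 0.2888, 0.6742, 1, 1, 2.1694, 3.5857, 5.2819]

Each diagonal entry of L is the vertex degree and each off-diagonal entry is -1 where an edge is present, 0 otherwise; in the order [0, 1, 2, 3, 4, 5, 6, 7] the diagonal is [4, 1, 1, 1, 1, 2, 1, 3]. L is symmetric positive semidefinite, so every eigenvalue is real and nonnegative. The single zero eigenvalue shows the graph is connected. There is one zero in the spectrum, matching the 1 component.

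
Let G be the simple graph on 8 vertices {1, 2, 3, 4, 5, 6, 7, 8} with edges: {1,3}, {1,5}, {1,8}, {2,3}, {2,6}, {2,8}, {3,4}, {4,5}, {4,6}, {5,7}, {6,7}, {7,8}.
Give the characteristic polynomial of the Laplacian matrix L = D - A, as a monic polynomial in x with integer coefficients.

x^8 - 24x^7 + 240x^6 - 1296x^5 + 4080x^4 - 7488x^3 + 7424x^2 - 3072x

With the vertex order [1, 2, 3, 4, 5, 6, 7, 8], the degrees are [3, 3, 3, 3, 3, 3, 3, 3], giving D = diag(3, 3, 3, 3, 3, 3, 3, 3) and L = D - A. The eigenvalues of L are [0, 2, 2, 2, 4, 4, 4, 6]; the characteristic polynomial is the product of (x - lambda_i), which multiplies out to x^8 - 24x^7 + 240x^6 - 1296x^5 + 4080x^4 - 7488x^3 + 7424x^2 - 3072x. Since p(0) = det(-L) = 0, x divides p(x). There is one zero in the spectrum, matching the 1 component. By the matrix-tree theorem the graph has (1/8) * product of the nonzero eigenvalues = 384 spanning trees.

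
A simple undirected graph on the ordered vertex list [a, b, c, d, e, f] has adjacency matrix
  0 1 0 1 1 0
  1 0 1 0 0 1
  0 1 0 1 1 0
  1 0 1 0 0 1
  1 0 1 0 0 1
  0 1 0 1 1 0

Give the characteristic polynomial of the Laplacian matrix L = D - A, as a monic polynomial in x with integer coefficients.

Each diagonal entry of L is the vertex degree and each off-diagonal entry is -1 where an edge is present, 0 otherwise; in the order [a, b, c, d, e, f] the diagonal is [3, 3, 3, 3, 3, 3]. Computing det(xI - L) by cofactor expansion (or equivalently via sum-over-permutations) gives x^6 - 18x^5 + 126x^4 - 432x^3 + 729x^2 - 486x. The constant term is 0 because L is singular (the all-ones vector lies in its kernel). By the matrix-tree theorem the graph has (1/6) * product of the nonzero eigenvalues = 81 spanning trees. The eigenvalues sum to 18, which equals trace(L) = 2|E|.

x^6 - 18x^5 + 126x^4 - 432x^3 + 729x^2 - 486x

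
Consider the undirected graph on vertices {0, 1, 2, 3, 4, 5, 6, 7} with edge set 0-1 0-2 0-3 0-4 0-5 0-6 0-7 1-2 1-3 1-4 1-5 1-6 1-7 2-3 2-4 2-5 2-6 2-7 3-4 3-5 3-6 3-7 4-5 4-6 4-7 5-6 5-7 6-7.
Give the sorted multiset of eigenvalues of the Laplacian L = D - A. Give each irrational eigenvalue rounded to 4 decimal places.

Reading degrees in the order [0, 1, 2, 3, 4, 5, 6, 7] gives [7, 7, 7, 7, 7, 7, 7, 7]; set D = diag(7, 7, 7, 7, 7, 7, 7, 7) and form L = D - A. Diagonalising L (or applying a numerical eigensolver to the 8x8 matrix) gives the spectrum above. The largest eigenvalue, 8, is at most the vertex count 8.

[0, 8, 8, 8, 8, 8, 8, 8]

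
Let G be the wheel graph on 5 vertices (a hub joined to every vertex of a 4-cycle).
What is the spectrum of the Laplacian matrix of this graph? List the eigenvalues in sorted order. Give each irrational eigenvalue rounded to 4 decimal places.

The graph has 5 vertices and degree multiset [4, 3, 3, 3, 3]; D is the diagonal matrix of degrees and L = D - A. Diagonalising L (or applying a numerical eigensolver to the 5x5 matrix) gives the spectrum above. The single zero eigenvalue shows the graph is connected. The eigenvalues sum to 16, which equals trace(L) = 2|E|. The largest eigenvalue, 5, is at most the vertex count 5.

[0, 3, 3, 5, 5]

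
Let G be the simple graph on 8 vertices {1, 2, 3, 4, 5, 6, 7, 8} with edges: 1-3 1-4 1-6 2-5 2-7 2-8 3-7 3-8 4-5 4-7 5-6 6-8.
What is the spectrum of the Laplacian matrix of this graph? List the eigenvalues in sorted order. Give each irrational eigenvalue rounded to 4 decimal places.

Reading degrees in the order [1, 2, 3, 4, 5, 6, 7, 8] gives [3, 3, 3, 3, 3, 3, 3, 3]; set D = diag(3, 3, 3, 3, 3, 3, 3, 3) and form L = D - A. The multiplicity of 0 as a Laplacian eigenvalue equals the number of connected components. The single zero eigenvalue shows the graph is connected. The largest eigenvalue, 6, is at most the vertex count 8.

[0, 2, 2, 2, 4, 4, 4, 6]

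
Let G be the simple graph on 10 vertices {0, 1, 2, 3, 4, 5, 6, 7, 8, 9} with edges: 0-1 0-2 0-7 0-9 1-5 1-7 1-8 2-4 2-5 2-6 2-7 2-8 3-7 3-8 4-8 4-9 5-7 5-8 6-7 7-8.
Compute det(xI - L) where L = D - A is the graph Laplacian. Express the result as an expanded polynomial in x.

x^10 - 40x^9 + 685x^8 - 6572x^7 + 38817x^6 - 145980x^5 + 348736x^4 - 509372x^3 + 412218x^2 - 140690x

Each diagonal entry of L is the vertex degree and each off-diagonal entry is -1 where an edge is present, 0 otherwise; in the order [0, 1, 2, 3, 4, 5, 6, 7, 8, 9] the diagonal is [4, 4, 6, 2, 3, 4, 2, 7, 6, 2]. Computing det(xI - L) by cofactor expansion (or equivalently via sum-over-permutations) gives x^10 - 40x^9 + 685x^8 - 6572x^7 + 38817x^6 - 145980x^5 + 348736x^4 - 509372x^3 + 412218x^2 - 140690x. Since p(0) = det(-L) = 0, x divides p(x). The eigenvalues sum to 40, which equals trace(L) = 2|E|.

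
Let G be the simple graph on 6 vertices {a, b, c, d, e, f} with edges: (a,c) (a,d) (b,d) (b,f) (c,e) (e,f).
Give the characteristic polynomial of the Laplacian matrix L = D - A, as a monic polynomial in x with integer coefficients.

Each diagonal entry of L is the vertex degree and each off-diagonal entry is -1 where an edge is present, 0 otherwise; in the order [a, b, c, d, e, f] the diagonal is [2, 2, 2, 2, 2, 2]. The eigenvalues of L are [0, 1, 1, 3, 3, 4]; the characteristic polynomial is the product of (x - lambda_i), which multiplies out to x^6 - 12x^5 + 54x^4 - 112x^3 + 105x^2 - 36x. The coefficient of x^5 equals -trace(L) = -12, matching the sum of degrees. There is one zero in the spectrum, matching the 1 component.

x^6 - 12x^5 + 54x^4 - 112x^3 + 105x^2 - 36x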